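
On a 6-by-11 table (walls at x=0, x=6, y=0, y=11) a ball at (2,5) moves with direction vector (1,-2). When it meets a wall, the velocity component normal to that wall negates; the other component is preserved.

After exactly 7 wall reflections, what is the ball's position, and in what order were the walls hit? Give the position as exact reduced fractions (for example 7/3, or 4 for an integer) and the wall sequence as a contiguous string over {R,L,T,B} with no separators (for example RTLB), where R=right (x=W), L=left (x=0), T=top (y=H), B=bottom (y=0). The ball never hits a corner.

1. t=5/2 → B at (9/2,0); v=(1,2)
2. t=3/2 → R at (6,3); v=(-1,2)
3. t=4 → T at (2,11); v=(-1,-2)
4. t=2 → L at (0,7); v=(1,-2)
5. t=7/2 → B at (7/2,0); v=(1,2)
6. t=5/2 → R at (6,5); v=(-1,2)
7. t=3 → T at (3,11); v=(-1,-2)

Final position: (3,11)
Wall sequence: BRTLBRT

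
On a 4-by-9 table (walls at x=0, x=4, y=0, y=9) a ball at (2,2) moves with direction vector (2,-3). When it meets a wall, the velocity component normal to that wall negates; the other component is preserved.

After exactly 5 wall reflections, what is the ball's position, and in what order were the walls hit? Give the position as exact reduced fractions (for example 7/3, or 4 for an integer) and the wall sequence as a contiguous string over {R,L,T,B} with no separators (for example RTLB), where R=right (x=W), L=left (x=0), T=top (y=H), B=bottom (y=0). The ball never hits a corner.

Final position: (4,5)
Wall sequence: BRLTR

1. t=2/3 → B at (10/3,0); v=(2,3)
2. t=1/3 → R at (4,1); v=(-2,3)
3. t=2 → L at (0,7); v=(2,3)
4. t=2/3 → T at (4/3,9); v=(2,-3)
5. t=4/3 → R at (4,5); v=(-2,-3)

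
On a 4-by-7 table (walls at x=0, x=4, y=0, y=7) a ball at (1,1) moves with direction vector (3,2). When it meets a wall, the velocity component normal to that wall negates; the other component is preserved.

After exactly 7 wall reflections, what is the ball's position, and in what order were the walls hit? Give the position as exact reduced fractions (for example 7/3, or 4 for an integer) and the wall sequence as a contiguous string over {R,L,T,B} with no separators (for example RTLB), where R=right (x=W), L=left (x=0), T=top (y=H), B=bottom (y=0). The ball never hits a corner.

1. t=1 → R at (4,3); v=(-3,2)
2. t=4/3 → L at (0,17/3); v=(3,2)
3. t=2/3 → T at (2,7); v=(3,-2)
4. t=2/3 → R at (4,17/3); v=(-3,-2)
5. t=4/3 → L at (0,3); v=(3,-2)
6. t=4/3 → R at (4,1/3); v=(-3,-2)
7. t=1/6 → B at (7/2,0); v=(-3,2)

Final position: (7/2,0)
Wall sequence: RLTRLRB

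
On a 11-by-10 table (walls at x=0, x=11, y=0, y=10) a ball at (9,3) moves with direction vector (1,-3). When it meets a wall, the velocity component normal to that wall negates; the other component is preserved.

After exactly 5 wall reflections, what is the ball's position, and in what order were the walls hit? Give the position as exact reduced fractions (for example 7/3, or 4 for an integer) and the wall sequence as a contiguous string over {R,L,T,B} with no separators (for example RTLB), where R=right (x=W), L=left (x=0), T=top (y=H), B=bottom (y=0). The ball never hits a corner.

Final position: (2,10)
Wall sequence: BRTBT

1. t=1 → B at (10,0); v=(1,3)
2. t=1 → R at (11,3); v=(-1,3)
3. t=7/3 → T at (26/3,10); v=(-1,-3)
4. t=10/3 → B at (16/3,0); v=(-1,3)
5. t=10/3 → T at (2,10); v=(-1,-3)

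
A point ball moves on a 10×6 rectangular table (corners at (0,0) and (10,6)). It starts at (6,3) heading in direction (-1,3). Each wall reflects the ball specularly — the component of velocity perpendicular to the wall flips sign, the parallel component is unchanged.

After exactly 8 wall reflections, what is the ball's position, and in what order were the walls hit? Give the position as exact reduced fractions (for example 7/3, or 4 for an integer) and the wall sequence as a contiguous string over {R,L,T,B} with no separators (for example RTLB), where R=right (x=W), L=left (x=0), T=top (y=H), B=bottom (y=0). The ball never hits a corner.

Final position: (7,6)
Wall sequence: TBTLBTBT

1. t=1 → T at (5,6); v=(-1,-3)
2. t=2 → B at (3,0); v=(-1,3)
3. t=2 → T at (1,6); v=(-1,-3)
4. t=1 → L at (0,3); v=(1,-3)
5. t=1 → B at (1,0); v=(1,3)
6. t=2 → T at (3,6); v=(1,-3)
7. t=2 → B at (5,0); v=(1,3)
8. t=2 → T at (7,6); v=(1,-3)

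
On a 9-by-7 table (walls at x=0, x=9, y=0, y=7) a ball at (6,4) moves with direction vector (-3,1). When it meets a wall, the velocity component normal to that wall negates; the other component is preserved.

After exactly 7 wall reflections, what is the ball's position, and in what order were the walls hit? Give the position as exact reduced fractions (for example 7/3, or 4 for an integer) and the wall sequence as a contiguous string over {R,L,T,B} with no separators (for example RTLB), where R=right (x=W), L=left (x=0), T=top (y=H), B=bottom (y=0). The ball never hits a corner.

Final position: (0,4)
Wall sequence: LTRLBRL

1. t=2 → L at (0,6); v=(3,1)
2. t=1 → T at (3,7); v=(3,-1)
3. t=2 → R at (9,5); v=(-3,-1)
4. t=3 → L at (0,2); v=(3,-1)
5. t=2 → B at (6,0); v=(3,1)
6. t=1 → R at (9,1); v=(-3,1)
7. t=3 → L at (0,4); v=(3,1)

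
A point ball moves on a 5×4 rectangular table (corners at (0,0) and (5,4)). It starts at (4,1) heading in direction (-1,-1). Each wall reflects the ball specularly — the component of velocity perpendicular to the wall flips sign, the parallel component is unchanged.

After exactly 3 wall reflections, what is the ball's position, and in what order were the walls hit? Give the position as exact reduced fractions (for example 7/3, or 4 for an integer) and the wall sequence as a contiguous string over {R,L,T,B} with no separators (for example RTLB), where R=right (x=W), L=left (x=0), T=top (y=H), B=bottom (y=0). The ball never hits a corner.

Final position: (1,4)
Wall sequence: BLT

1. t=1 → B at (3,0); v=(-1,1)
2. t=3 → L at (0,3); v=(1,1)
3. t=1 → T at (1,4); v=(1,-1)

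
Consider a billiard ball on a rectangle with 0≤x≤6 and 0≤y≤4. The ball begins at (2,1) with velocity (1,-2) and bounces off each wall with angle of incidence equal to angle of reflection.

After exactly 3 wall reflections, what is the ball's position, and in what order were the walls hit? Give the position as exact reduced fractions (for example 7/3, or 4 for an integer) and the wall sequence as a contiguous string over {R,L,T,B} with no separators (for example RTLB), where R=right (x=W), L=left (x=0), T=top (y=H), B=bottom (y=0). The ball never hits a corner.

1. t=1/2 → B at (5/2,0); v=(1,2)
2. t=2 → T at (9/2,4); v=(1,-2)
3. t=3/2 → R at (6,1); v=(-1,-2)

Final position: (6,1)
Wall sequence: BTR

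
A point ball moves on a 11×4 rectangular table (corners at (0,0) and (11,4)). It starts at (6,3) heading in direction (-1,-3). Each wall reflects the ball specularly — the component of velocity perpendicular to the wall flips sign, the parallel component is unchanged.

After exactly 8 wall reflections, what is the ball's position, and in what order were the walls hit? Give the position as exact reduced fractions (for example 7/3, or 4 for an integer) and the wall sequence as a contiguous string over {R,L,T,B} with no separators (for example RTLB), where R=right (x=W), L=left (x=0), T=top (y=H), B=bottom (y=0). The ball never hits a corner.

Final position: (3,0)
Wall sequence: BTBTLBTB

1. t=1 → B at (5,0); v=(-1,3)
2. t=4/3 → T at (11/3,4); v=(-1,-3)
3. t=4/3 → B at (7/3,0); v=(-1,3)
4. t=4/3 → T at (1,4); v=(-1,-3)
5. t=1 → L at (0,1); v=(1,-3)
6. t=1/3 → B at (1/3,0); v=(1,3)
7. t=4/3 → T at (5/3,4); v=(1,-3)
8. t=4/3 → B at (3,0); v=(1,3)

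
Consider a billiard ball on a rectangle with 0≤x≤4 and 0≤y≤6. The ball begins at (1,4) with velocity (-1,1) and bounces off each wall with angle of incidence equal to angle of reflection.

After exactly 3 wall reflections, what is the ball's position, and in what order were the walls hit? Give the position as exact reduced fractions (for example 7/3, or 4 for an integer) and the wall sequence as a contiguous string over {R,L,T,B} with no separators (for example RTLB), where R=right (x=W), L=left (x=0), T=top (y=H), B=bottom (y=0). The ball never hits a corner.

1. t=1 → L at (0,5); v=(1,1)
2. t=1 → T at (1,6); v=(1,-1)
3. t=3 → R at (4,3); v=(-1,-1)

Final position: (4,3)
Wall sequence: LTR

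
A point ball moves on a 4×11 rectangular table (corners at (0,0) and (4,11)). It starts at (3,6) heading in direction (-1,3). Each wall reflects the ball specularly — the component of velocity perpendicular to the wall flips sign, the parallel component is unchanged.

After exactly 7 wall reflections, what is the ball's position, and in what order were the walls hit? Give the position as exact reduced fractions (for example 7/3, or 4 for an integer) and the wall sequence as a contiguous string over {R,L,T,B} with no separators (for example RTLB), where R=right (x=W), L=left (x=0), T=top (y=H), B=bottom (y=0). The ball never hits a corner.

Final position: (5/3,0)
Wall sequence: TLBRTLB

1. t=5/3 → T at (4/3,11); v=(-1,-3)
2. t=4/3 → L at (0,7); v=(1,-3)
3. t=7/3 → B at (7/3,0); v=(1,3)
4. t=5/3 → R at (4,5); v=(-1,3)
5. t=2 → T at (2,11); v=(-1,-3)
6. t=2 → L at (0,5); v=(1,-3)
7. t=5/3 → B at (5/3,0); v=(1,3)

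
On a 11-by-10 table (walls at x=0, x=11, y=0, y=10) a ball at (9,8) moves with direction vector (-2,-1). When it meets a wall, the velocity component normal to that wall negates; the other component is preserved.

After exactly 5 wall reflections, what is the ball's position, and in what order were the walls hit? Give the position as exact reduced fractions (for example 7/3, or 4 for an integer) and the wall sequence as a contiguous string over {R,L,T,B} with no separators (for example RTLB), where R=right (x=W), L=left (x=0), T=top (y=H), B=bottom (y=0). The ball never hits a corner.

Final position: (5,10)
Wall sequence: LBRLT

1. t=9/2 → L at (0,7/2); v=(2,-1)
2. t=7/2 → B at (7,0); v=(2,1)
3. t=2 → R at (11,2); v=(-2,1)
4. t=11/2 → L at (0,15/2); v=(2,1)
5. t=5/2 → T at (5,10); v=(2,-1)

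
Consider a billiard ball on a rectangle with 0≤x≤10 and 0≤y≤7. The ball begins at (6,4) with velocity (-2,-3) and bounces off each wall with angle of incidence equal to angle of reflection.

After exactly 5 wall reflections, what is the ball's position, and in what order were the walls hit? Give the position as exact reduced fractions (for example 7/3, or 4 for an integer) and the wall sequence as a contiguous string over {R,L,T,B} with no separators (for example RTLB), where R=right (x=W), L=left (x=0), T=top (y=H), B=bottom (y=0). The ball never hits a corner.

Final position: (10,6)
Wall sequence: BLTBR

1. t=4/3 → B at (10/3,0); v=(-2,3)
2. t=5/3 → L at (0,5); v=(2,3)
3. t=2/3 → T at (4/3,7); v=(2,-3)
4. t=7/3 → B at (6,0); v=(2,3)
5. t=2 → R at (10,6); v=(-2,3)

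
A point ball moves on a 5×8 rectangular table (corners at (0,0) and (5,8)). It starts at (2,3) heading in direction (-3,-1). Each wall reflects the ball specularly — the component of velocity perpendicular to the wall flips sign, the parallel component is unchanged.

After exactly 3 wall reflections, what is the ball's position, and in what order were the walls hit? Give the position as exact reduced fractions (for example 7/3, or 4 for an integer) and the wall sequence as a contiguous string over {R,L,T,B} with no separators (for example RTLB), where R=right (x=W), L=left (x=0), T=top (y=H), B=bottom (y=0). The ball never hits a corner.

Final position: (3,0)
Wall sequence: LRB

1. t=2/3 → L at (0,7/3); v=(3,-1)
2. t=5/3 → R at (5,2/3); v=(-3,-1)
3. t=2/3 → B at (3,0); v=(-3,1)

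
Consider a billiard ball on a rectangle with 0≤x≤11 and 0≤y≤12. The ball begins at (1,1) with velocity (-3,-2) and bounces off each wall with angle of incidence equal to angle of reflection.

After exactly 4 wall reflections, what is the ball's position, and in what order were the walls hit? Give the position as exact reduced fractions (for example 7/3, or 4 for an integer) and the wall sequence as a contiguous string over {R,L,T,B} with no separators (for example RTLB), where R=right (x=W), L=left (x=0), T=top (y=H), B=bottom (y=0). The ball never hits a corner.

1. t=1/3 → L at (0,1/3); v=(3,-2)
2. t=1/6 → B at (1/2,0); v=(3,2)
3. t=7/2 → R at (11,7); v=(-3,2)
4. t=5/2 → T at (7/2,12); v=(-3,-2)

Final position: (7/2,12)
Wall sequence: LBRT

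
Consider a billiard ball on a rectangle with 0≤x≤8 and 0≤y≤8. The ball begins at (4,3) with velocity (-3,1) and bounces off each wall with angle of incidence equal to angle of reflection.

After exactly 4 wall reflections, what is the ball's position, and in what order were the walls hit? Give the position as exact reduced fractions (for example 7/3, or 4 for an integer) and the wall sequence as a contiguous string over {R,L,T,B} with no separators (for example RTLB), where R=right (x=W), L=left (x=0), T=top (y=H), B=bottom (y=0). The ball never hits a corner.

1. t=4/3 → L at (0,13/3); v=(3,1)
2. t=8/3 → R at (8,7); v=(-3,1)
3. t=1 → T at (5,8); v=(-3,-1)
4. t=5/3 → L at (0,19/3); v=(3,-1)

Final position: (0,19/3)
Wall sequence: LRTL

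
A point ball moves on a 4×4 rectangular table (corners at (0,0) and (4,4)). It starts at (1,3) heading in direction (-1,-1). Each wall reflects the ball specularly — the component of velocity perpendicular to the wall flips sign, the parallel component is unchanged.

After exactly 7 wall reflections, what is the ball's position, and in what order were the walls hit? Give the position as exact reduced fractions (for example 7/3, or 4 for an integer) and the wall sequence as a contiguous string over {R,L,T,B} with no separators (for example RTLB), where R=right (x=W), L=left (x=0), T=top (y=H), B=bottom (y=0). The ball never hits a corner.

Final position: (4,2)
Wall sequence: LBRTLBR

1. t=1 → L at (0,2); v=(1,-1)
2. t=2 → B at (2,0); v=(1,1)
3. t=2 → R at (4,2); v=(-1,1)
4. t=2 → T at (2,4); v=(-1,-1)
5. t=2 → L at (0,2); v=(1,-1)
6. t=2 → B at (2,0); v=(1,1)
7. t=2 → R at (4,2); v=(-1,1)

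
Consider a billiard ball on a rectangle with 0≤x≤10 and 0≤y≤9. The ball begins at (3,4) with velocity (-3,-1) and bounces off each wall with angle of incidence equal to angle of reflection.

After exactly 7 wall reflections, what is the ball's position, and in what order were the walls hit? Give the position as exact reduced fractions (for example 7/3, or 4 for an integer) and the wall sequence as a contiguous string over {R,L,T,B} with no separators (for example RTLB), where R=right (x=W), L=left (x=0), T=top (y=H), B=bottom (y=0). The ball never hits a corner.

Final position: (0,23/3)
Wall sequence: LBRLRTL

1. t=1 → L at (0,3); v=(3,-1)
2. t=3 → B at (9,0); v=(3,1)
3. t=1/3 → R at (10,1/3); v=(-3,1)
4. t=10/3 → L at (0,11/3); v=(3,1)
5. t=10/3 → R at (10,7); v=(-3,1)
6. t=2 → T at (4,9); v=(-3,-1)
7. t=4/3 → L at (0,23/3); v=(3,-1)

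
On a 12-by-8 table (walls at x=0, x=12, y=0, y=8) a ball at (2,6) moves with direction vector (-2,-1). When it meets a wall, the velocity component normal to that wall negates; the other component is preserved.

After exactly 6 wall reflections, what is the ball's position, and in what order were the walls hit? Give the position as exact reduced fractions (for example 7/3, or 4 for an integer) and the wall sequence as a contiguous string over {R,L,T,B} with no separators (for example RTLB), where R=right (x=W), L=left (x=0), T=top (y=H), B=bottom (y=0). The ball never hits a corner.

Final position: (12,3)
Wall sequence: LBRLTR

1. t=1 → L at (0,5); v=(2,-1)
2. t=5 → B at (10,0); v=(2,1)
3. t=1 → R at (12,1); v=(-2,1)
4. t=6 → L at (0,7); v=(2,1)
5. t=1 → T at (2,8); v=(2,-1)
6. t=5 → R at (12,3); v=(-2,-1)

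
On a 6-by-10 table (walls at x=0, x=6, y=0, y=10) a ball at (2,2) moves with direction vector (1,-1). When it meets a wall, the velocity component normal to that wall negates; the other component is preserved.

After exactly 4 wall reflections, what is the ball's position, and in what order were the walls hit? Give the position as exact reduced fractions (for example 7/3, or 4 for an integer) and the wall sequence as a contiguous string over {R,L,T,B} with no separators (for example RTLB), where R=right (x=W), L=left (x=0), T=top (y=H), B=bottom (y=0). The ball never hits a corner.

1. t=2 → B at (4,0); v=(1,1)
2. t=2 → R at (6,2); v=(-1,1)
3. t=6 → L at (0,8); v=(1,1)
4. t=2 → T at (2,10); v=(1,-1)

Final position: (2,10)
Wall sequence: BRLT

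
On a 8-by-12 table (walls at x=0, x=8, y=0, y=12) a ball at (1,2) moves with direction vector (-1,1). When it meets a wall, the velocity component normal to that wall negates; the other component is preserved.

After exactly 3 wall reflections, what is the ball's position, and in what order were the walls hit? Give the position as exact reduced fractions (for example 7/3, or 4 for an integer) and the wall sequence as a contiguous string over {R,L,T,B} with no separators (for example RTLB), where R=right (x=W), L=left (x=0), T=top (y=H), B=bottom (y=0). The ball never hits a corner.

Final position: (7,12)
Wall sequence: LRT

1. t=1 → L at (0,3); v=(1,1)
2. t=8 → R at (8,11); v=(-1,1)
3. t=1 → T at (7,12); v=(-1,-1)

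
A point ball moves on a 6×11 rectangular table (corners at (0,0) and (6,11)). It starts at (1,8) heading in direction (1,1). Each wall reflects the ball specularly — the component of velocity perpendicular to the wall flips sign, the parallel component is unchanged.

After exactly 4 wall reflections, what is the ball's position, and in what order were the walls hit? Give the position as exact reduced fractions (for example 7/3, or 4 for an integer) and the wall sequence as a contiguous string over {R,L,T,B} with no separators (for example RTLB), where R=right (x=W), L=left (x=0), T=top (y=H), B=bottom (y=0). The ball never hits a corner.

Final position: (3,0)
Wall sequence: TRLB

1. t=3 → T at (4,11); v=(1,-1)
2. t=2 → R at (6,9); v=(-1,-1)
3. t=6 → L at (0,3); v=(1,-1)
4. t=3 → B at (3,0); v=(1,1)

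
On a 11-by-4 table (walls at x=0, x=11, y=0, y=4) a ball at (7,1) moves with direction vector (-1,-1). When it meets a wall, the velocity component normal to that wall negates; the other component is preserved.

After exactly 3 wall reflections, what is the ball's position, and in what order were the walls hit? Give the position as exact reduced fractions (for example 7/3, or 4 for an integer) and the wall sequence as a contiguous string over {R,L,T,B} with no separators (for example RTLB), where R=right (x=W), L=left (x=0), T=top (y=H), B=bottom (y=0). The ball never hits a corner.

Final position: (0,2)
Wall sequence: BTL

1. t=1 → B at (6,0); v=(-1,1)
2. t=4 → T at (2,4); v=(-1,-1)
3. t=2 → L at (0,2); v=(1,-1)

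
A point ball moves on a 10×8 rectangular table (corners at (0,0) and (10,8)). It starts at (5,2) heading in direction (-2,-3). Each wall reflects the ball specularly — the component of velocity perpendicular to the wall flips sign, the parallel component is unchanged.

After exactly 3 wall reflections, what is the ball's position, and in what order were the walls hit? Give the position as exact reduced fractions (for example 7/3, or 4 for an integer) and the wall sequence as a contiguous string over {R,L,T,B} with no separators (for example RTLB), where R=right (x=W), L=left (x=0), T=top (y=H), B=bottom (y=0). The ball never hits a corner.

1. t=2/3 → B at (11/3,0); v=(-2,3)
2. t=11/6 → L at (0,11/2); v=(2,3)
3. t=5/6 → T at (5/3,8); v=(2,-3)

Final position: (5/3,8)
Wall sequence: BLT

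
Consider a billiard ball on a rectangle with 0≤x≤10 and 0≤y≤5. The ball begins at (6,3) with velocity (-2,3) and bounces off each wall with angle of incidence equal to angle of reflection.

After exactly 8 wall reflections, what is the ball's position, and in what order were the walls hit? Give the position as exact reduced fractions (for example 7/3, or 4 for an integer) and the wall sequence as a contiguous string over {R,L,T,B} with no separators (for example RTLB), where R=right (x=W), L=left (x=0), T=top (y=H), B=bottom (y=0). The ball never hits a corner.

Final position: (8,0)
Wall sequence: TBLTBTRB

1. t=2/3 → T at (14/3,5); v=(-2,-3)
2. t=5/3 → B at (4/3,0); v=(-2,3)
3. t=2/3 → L at (0,2); v=(2,3)
4. t=1 → T at (2,5); v=(2,-3)
5. t=5/3 → B at (16/3,0); v=(2,3)
6. t=5/3 → T at (26/3,5); v=(2,-3)
7. t=2/3 → R at (10,3); v=(-2,-3)
8. t=1 → B at (8,0); v=(-2,3)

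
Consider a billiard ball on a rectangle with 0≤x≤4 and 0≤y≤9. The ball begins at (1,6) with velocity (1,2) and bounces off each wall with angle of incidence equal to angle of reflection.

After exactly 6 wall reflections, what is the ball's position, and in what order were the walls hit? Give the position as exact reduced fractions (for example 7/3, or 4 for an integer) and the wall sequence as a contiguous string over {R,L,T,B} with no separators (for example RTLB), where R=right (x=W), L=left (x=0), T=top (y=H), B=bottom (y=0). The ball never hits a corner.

Final position: (4,8)
Wall sequence: TRBLTR

1. t=3/2 → T at (5/2,9); v=(1,-2)
2. t=3/2 → R at (4,6); v=(-1,-2)
3. t=3 → B at (1,0); v=(-1,2)
4. t=1 → L at (0,2); v=(1,2)
5. t=7/2 → T at (7/2,9); v=(1,-2)
6. t=1/2 → R at (4,8); v=(-1,-2)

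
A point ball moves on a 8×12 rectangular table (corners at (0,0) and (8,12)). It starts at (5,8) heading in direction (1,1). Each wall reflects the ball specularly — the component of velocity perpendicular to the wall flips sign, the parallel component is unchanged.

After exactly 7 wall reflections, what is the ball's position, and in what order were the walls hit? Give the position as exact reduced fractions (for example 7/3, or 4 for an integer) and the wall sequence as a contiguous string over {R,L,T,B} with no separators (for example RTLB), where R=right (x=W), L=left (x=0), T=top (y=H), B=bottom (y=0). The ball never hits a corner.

1. t=3 → R at (8,11); v=(-1,1)
2. t=1 → T at (7,12); v=(-1,-1)
3. t=7 → L at (0,5); v=(1,-1)
4. t=5 → B at (5,0); v=(1,1)
5. t=3 → R at (8,3); v=(-1,1)
6. t=8 → L at (0,11); v=(1,1)
7. t=1 → T at (1,12); v=(1,-1)

Final position: (1,12)
Wall sequence: RTLBRLT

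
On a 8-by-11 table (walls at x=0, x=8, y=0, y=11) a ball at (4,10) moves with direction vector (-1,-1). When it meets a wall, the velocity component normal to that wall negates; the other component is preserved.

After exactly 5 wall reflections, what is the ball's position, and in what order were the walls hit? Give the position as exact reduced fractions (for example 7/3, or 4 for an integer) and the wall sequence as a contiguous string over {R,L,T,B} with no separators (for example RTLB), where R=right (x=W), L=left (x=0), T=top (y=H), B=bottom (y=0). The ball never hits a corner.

1. t=4 → L at (0,6); v=(1,-1)
2. t=6 → B at (6,0); v=(1,1)
3. t=2 → R at (8,2); v=(-1,1)
4. t=8 → L at (0,10); v=(1,1)
5. t=1 → T at (1,11); v=(1,-1)

Final position: (1,11)
Wall sequence: LBRLT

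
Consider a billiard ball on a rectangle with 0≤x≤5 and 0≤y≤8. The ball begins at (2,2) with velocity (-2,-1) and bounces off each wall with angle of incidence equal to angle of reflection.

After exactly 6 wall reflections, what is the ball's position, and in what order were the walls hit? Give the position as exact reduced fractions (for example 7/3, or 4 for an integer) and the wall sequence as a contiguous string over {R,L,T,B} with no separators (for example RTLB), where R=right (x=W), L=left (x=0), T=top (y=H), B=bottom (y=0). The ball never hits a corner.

Final position: (2,8)
Wall sequence: LBRLRT

1. t=1 → L at (0,1); v=(2,-1)
2. t=1 → B at (2,0); v=(2,1)
3. t=3/2 → R at (5,3/2); v=(-2,1)
4. t=5/2 → L at (0,4); v=(2,1)
5. t=5/2 → R at (5,13/2); v=(-2,1)
6. t=3/2 → T at (2,8); v=(-2,-1)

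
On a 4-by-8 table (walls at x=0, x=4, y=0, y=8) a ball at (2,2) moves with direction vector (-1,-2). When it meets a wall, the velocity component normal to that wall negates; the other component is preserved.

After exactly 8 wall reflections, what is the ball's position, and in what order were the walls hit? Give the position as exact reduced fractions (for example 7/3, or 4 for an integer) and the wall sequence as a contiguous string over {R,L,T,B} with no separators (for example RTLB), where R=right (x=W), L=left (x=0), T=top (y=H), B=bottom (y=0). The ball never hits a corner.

1. t=1 → B at (1,0); v=(-1,2)
2. t=1 → L at (0,2); v=(1,2)
3. t=3 → T at (3,8); v=(1,-2)
4. t=1 → R at (4,6); v=(-1,-2)
5. t=3 → B at (1,0); v=(-1,2)
6. t=1 → L at (0,2); v=(1,2)
7. t=3 → T at (3,8); v=(1,-2)
8. t=1 → R at (4,6); v=(-1,-2)

Final position: (4,6)
Wall sequence: BLTRBLTR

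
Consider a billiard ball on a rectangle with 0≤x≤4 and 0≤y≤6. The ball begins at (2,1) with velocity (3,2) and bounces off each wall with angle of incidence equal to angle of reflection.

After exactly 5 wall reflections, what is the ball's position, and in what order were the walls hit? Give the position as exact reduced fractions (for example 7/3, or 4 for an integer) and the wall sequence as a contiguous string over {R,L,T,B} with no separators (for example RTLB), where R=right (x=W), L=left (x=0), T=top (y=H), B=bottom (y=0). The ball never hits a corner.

Final position: (0,5/3)
Wall sequence: RLTRL

1. t=2/3 → R at (4,7/3); v=(-3,2)
2. t=4/3 → L at (0,5); v=(3,2)
3. t=1/2 → T at (3/2,6); v=(3,-2)
4. t=5/6 → R at (4,13/3); v=(-3,-2)
5. t=4/3 → L at (0,5/3); v=(3,-2)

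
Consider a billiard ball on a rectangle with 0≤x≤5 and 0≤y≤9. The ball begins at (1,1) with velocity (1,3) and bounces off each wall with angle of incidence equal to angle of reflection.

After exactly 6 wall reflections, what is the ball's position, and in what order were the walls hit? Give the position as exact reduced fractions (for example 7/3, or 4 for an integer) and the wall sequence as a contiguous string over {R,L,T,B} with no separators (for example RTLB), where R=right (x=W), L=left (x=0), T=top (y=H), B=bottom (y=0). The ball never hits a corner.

Final position: (8/3,0)
Wall sequence: TRBTLB

1. t=8/3 → T at (11/3,9); v=(1,-3)
2. t=4/3 → R at (5,5); v=(-1,-3)
3. t=5/3 → B at (10/3,0); v=(-1,3)
4. t=3 → T at (1/3,9); v=(-1,-3)
5. t=1/3 → L at (0,8); v=(1,-3)
6. t=8/3 → B at (8/3,0); v=(1,3)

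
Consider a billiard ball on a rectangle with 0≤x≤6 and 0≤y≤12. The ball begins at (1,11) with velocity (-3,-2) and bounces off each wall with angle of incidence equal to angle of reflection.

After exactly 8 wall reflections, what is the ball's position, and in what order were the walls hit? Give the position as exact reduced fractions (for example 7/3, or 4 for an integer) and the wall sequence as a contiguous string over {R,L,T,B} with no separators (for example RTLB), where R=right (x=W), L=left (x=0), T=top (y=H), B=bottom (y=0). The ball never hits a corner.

1. t=1/3 → L at (0,31/3); v=(3,-2)
2. t=2 → R at (6,19/3); v=(-3,-2)
3. t=2 → L at (0,7/3); v=(3,-2)
4. t=7/6 → B at (7/2,0); v=(3,2)
5. t=5/6 → R at (6,5/3); v=(-3,2)
6. t=2 → L at (0,17/3); v=(3,2)
7. t=2 → R at (6,29/3); v=(-3,2)
8. t=7/6 → T at (5/2,12); v=(-3,-2)

Final position: (5/2,12)
Wall sequence: LRLBRLRT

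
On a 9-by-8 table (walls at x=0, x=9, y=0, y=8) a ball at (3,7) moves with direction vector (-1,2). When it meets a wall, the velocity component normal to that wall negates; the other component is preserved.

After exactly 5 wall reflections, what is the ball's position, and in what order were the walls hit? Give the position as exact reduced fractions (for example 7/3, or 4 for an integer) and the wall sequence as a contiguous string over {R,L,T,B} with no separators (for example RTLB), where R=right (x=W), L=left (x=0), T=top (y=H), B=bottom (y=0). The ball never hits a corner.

Final position: (9,1)
Wall sequence: TLBTR

1. t=1/2 → T at (5/2,8); v=(-1,-2)
2. t=5/2 → L at (0,3); v=(1,-2)
3. t=3/2 → B at (3/2,0); v=(1,2)
4. t=4 → T at (11/2,8); v=(1,-2)
5. t=7/2 → R at (9,1); v=(-1,-2)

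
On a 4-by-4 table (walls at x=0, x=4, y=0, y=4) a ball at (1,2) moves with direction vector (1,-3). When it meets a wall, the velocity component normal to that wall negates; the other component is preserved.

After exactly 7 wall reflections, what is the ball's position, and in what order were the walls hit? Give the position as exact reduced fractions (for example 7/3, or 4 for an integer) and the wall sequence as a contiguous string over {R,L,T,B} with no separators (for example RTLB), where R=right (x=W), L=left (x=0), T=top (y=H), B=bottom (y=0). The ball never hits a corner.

1. t=2/3 → B at (5/3,0); v=(1,3)
2. t=4/3 → T at (3,4); v=(1,-3)
3. t=1 → R at (4,1); v=(-1,-3)
4. t=1/3 → B at (11/3,0); v=(-1,3)
5. t=4/3 → T at (7/3,4); v=(-1,-3)
6. t=4/3 → B at (1,0); v=(-1,3)
7. t=1 → L at (0,3); v=(1,3)

Final position: (0,3)
Wall sequence: BTRBTBL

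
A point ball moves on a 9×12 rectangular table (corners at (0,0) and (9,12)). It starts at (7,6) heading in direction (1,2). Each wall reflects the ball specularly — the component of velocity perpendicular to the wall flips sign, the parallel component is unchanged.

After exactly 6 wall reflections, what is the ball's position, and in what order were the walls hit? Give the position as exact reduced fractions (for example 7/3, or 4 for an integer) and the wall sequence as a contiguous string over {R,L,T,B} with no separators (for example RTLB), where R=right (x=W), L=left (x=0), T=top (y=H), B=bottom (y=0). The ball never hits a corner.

Final position: (9,2)
Wall sequence: RTBLTR

1. t=2 → R at (9,10); v=(-1,2)
2. t=1 → T at (8,12); v=(-1,-2)
3. t=6 → B at (2,0); v=(-1,2)
4. t=2 → L at (0,4); v=(1,2)
5. t=4 → T at (4,12); v=(1,-2)
6. t=5 → R at (9,2); v=(-1,-2)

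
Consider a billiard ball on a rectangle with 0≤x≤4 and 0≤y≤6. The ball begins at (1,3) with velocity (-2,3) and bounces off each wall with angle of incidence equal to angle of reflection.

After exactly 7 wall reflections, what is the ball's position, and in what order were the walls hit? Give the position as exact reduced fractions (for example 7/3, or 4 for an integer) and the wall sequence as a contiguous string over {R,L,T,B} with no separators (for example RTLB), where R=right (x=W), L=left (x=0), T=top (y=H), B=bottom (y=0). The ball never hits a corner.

Final position: (4,3/2)
Wall sequence: LTRBLTR

1. t=1/2 → L at (0,9/2); v=(2,3)
2. t=1/2 → T at (1,6); v=(2,-3)
3. t=3/2 → R at (4,3/2); v=(-2,-3)
4. t=1/2 → B at (3,0); v=(-2,3)
5. t=3/2 → L at (0,9/2); v=(2,3)
6. t=1/2 → T at (1,6); v=(2,-3)
7. t=3/2 → R at (4,3/2); v=(-2,-3)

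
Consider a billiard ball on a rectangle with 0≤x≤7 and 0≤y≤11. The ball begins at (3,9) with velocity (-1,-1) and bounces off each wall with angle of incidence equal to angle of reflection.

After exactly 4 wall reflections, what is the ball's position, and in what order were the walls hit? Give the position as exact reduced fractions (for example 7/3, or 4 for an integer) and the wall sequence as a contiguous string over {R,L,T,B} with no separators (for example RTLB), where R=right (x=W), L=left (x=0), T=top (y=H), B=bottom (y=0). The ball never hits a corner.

1. t=3 → L at (0,6); v=(1,-1)
2. t=6 → B at (6,0); v=(1,1)
3. t=1 → R at (7,1); v=(-1,1)
4. t=7 → L at (0,8); v=(1,1)

Final position: (0,8)
Wall sequence: LBRL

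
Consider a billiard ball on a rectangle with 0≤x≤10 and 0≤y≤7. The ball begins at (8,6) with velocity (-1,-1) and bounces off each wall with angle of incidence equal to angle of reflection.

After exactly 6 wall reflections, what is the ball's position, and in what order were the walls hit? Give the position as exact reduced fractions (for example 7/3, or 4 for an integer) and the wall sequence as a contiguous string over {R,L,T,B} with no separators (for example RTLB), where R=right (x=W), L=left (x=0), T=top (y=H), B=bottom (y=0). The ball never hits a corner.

Final position: (1,7)
Wall sequence: BLTRBT

1. t=6 → B at (2,0); v=(-1,1)
2. t=2 → L at (0,2); v=(1,1)
3. t=5 → T at (5,7); v=(1,-1)
4. t=5 → R at (10,2); v=(-1,-1)
5. t=2 → B at (8,0); v=(-1,1)
6. t=7 → T at (1,7); v=(-1,-1)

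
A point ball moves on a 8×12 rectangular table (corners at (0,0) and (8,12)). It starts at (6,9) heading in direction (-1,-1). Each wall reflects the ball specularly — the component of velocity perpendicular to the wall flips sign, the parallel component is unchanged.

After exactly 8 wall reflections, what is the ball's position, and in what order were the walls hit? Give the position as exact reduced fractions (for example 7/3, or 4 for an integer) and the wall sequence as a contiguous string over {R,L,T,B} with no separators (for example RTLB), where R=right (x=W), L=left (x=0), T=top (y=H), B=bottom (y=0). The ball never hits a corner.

Final position: (0,5)
Wall sequence: LBRTLRBL

1. t=6 → L at (0,3); v=(1,-1)
2. t=3 → B at (3,0); v=(1,1)
3. t=5 → R at (8,5); v=(-1,1)
4. t=7 → T at (1,12); v=(-1,-1)
5. t=1 → L at (0,11); v=(1,-1)
6. t=8 → R at (8,3); v=(-1,-1)
7. t=3 → B at (5,0); v=(-1,1)
8. t=5 → L at (0,5); v=(1,1)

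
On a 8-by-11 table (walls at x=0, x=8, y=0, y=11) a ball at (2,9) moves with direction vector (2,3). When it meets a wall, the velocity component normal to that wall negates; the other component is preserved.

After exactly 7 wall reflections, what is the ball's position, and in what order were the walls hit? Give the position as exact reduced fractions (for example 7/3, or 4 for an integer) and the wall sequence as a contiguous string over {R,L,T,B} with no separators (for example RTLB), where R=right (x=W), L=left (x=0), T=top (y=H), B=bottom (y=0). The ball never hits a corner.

1. t=2/3 → T at (10/3,11); v=(2,-3)
2. t=7/3 → R at (8,4); v=(-2,-3)
3. t=4/3 → B at (16/3,0); v=(-2,3)
4. t=8/3 → L at (0,8); v=(2,3)
5. t=1 → T at (2,11); v=(2,-3)
6. t=3 → R at (8,2); v=(-2,-3)
7. t=2/3 → B at (20/3,0); v=(-2,3)

Final position: (20/3,0)
Wall sequence: TRBLTRB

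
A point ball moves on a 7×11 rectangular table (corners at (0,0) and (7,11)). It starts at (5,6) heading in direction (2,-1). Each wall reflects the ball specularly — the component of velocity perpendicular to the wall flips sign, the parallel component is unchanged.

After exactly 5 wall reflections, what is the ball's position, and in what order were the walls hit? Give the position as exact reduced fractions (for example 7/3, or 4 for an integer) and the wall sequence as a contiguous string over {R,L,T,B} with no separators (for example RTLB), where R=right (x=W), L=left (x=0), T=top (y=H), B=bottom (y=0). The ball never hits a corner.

Final position: (0,11/2)
Wall sequence: RLBRL

1. t=1 → R at (7,5); v=(-2,-1)
2. t=7/2 → L at (0,3/2); v=(2,-1)
3. t=3/2 → B at (3,0); v=(2,1)
4. t=2 → R at (7,2); v=(-2,1)
5. t=7/2 → L at (0,11/2); v=(2,1)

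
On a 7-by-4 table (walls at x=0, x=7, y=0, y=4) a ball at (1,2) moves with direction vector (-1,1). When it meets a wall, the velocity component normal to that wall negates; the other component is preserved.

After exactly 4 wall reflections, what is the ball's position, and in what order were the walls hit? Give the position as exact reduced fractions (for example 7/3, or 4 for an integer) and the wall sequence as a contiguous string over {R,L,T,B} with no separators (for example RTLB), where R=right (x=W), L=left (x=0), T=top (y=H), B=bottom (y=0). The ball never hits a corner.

Final position: (7,2)
Wall sequence: LTBR

1. t=1 → L at (0,3); v=(1,1)
2. t=1 → T at (1,4); v=(1,-1)
3. t=4 → B at (5,0); v=(1,1)
4. t=2 → R at (7,2); v=(-1,1)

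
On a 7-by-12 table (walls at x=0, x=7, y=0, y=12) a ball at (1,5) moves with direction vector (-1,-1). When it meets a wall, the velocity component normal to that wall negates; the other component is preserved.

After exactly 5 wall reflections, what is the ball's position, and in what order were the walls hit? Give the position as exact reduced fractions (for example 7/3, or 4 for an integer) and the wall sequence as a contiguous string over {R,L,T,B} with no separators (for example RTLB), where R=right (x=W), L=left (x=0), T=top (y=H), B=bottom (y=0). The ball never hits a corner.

Final position: (2,12)
Wall sequence: LBRLT

1. t=1 → L at (0,4); v=(1,-1)
2. t=4 → B at (4,0); v=(1,1)
3. t=3 → R at (7,3); v=(-1,1)
4. t=7 → L at (0,10); v=(1,1)
5. t=2 → T at (2,12); v=(1,-1)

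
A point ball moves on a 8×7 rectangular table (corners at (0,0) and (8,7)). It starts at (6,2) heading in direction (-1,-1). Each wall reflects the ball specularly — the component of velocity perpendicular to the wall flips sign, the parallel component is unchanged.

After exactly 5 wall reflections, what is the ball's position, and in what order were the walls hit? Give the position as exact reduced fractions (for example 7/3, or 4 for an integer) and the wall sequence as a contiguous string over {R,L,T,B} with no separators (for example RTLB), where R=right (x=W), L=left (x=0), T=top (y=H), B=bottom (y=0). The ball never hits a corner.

Final position: (6,0)
Wall sequence: BLTRB

1. t=2 → B at (4,0); v=(-1,1)
2. t=4 → L at (0,4); v=(1,1)
3. t=3 → T at (3,7); v=(1,-1)
4. t=5 → R at (8,2); v=(-1,-1)
5. t=2 → B at (6,0); v=(-1,1)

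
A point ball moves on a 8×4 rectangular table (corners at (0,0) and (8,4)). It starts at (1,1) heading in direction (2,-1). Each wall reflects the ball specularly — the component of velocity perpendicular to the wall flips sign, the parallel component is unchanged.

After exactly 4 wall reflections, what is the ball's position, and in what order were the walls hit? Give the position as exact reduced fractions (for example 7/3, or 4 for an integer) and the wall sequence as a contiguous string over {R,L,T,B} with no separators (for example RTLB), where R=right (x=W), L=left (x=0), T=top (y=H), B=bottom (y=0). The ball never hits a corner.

1. t=1 → B at (3,0); v=(2,1)
2. t=5/2 → R at (8,5/2); v=(-2,1)
3. t=3/2 → T at (5,4); v=(-2,-1)
4. t=5/2 → L at (0,3/2); v=(2,-1)

Final position: (0,3/2)
Wall sequence: BRTL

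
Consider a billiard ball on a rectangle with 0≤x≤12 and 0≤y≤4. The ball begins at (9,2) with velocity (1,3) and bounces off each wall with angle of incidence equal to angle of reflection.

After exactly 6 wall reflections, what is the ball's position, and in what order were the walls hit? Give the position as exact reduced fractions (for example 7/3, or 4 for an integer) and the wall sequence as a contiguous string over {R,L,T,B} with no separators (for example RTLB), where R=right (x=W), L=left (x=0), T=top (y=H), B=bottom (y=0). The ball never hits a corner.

1. t=2/3 → T at (29/3,4); v=(1,-3)
2. t=4/3 → B at (11,0); v=(1,3)
3. t=1 → R at (12,3); v=(-1,3)
4. t=1/3 → T at (35/3,4); v=(-1,-3)
5. t=4/3 → B at (31/3,0); v=(-1,3)
6. t=4/3 → T at (9,4); v=(-1,-3)

Final position: (9,4)
Wall sequence: TBRTBT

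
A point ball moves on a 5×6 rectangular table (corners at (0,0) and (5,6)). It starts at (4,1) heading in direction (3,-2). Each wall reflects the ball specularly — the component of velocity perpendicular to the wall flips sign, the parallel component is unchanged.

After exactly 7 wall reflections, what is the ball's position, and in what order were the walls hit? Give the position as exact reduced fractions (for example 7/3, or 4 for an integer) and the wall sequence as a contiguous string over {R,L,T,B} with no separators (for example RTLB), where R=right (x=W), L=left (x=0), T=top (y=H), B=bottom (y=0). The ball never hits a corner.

Final position: (7/2,0)
Wall sequence: RBLTRLB

1. t=1/3 → R at (5,1/3); v=(-3,-2)
2. t=1/6 → B at (9/2,0); v=(-3,2)
3. t=3/2 → L at (0,3); v=(3,2)
4. t=3/2 → T at (9/2,6); v=(3,-2)
5. t=1/6 → R at (5,17/3); v=(-3,-2)
6. t=5/3 → L at (0,7/3); v=(3,-2)
7. t=7/6 → B at (7/2,0); v=(3,2)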